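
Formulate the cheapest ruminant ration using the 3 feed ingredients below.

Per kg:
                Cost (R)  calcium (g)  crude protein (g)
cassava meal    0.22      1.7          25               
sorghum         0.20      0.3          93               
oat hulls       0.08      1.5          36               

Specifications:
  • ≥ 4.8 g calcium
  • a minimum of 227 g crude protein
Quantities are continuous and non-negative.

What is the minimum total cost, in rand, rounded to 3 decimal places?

Set it up as a linear program. Let x1 = kg of cassava meal, x2 = kg of sorghum, x3 = kg of oat hulls.
Minimise 0.22x1 + 0.2x2 + 0.08x3 subject to:
  1.7x1 + 0.3x2 + 1.5x3 ≥ 4.8   (calcium)
  25x1 + 93x2 + 36x3 ≥ 227   (crude protein)
  x1, x2, x3 ≥ 0.
The minimum-cost mix takes nothing from cassava meal — only sorghum, oat hulls. Binding constraints: calcium and crude protein.
That vertex is x2 = 1.303, x3 = 2.939.
Objective = 0.2·1.303 + 0.08·2.939 = 0.49572.

R0.496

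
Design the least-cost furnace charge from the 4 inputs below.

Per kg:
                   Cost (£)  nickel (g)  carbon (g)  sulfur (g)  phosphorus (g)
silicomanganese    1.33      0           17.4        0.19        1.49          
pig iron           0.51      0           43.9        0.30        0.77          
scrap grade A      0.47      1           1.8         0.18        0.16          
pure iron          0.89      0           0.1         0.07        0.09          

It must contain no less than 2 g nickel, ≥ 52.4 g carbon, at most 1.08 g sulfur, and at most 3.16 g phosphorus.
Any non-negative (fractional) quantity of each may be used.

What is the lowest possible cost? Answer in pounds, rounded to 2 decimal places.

This is a linear program. Let x1 = kg of silicomanganese, x2 = kg of pig iron, x3 = kg of scrap grade A, x4 = kg of pure iron.
Minimize 1.33x1 + 0.51x2 + 0.47x3 + 0.89x4 subject to:
  1x3 ≥ 2   (nickel)
  17.4x1 + 43.9x2 + 1.8x3 + 0.1x4 ≥ 52.4   (carbon)
  0.19x1 + 0.3x2 + 0.18x3 + 0.07x4 ≤ 1.08   (sulfur)
  1.49x1 + 0.77x2 + 0.16x3 + 0.09x4 ≤ 3.16   (phosphorus)
  x1, x2, x3, x4 ≥ 0.
The cheapest feasible vertex uses only pig iron, scrap grade A; silicomanganese, pure iron are not used. The nickel and carbon requirements are met with equality.
Solving gives x2 = 1.112, x3 = 2.
Total cost: 0.51·1.112 + 0.47·2 = 1.5071.

£1.51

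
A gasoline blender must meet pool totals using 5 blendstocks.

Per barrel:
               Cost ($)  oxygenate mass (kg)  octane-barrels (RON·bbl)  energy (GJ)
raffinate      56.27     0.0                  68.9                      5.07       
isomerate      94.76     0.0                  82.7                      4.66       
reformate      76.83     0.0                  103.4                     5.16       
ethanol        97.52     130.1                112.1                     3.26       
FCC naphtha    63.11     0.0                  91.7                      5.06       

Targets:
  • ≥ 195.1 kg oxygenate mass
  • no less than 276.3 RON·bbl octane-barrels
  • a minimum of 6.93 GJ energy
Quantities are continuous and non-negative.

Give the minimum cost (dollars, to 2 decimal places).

Let x1 = barrels of raffinate, x2 = barrels of isomerate, x3 = barrels of reformate, x4 = barrels of ethanol, x5 = barrels of FCC naphtha.
Minimise 56.27x1 + 94.76x2 + 76.83x3 + 97.52x4 + 63.11x5 subject to:
  130.1x4 ≥ 195.1   (oxygenate mass)
  68.9x1 + 82.7x2 + 103.4x3 + 112.1x4 + 91.7x5 ≥ 276.3   (octane-barrels)
  5.07x1 + 4.66x2 + 5.16x3 + 3.26x4 + 5.06x5 ≥ 6.93   (energy)
  x1, x2, x3, x4, x5 ≥ 0.
At the optimum only ethanol, FCC naphtha are positive (raffinate, isomerate, reformate = 0). The oxygenate mass and octane-barrels requirements are met with equality.
That vertex is x4 = 1.4996, x5 = 1.1799.
Cost = 97.52·1.4996 + 63.11·1.1799 = 220.7045.

$220.70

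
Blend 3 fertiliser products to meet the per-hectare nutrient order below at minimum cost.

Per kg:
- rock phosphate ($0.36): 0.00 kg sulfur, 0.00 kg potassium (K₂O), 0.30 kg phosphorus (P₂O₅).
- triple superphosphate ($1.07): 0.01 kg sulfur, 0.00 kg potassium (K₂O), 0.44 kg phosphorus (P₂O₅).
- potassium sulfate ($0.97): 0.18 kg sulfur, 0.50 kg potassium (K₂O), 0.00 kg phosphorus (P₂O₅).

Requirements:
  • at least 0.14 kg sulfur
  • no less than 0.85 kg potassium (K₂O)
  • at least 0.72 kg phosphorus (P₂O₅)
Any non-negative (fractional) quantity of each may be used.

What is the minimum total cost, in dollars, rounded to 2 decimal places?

Let x1 = kg of rock phosphate, x2 = kg of triple superphosphate, x3 = kg of potassium sulfate.
Minimise 0.36x1 + 1.07x2 + 0.97x3 subject to:
  0.01x2 + 0.18x3 ≥ 0.14   (sulfur)
  0.5x3 ≥ 0.85   (potassium (K₂O))
  0.3x1 + 0.44x2 ≥ 0.72   (phosphorus (P₂O₅))
  x1, x2, x3 ≥ 0.
The optimal basis is {rock phosphate, potassium sulfate}; triple superphosphate drops out. The potassium (K₂O) and phosphorus (P₂O₅) requirements are met with equality.
So rock phosphate = 2.4 kg, potassium sulfate = 1.7 kg.
Total cost: 0.36·2.4 + 0.97·1.7 = 2.5130.

$2.51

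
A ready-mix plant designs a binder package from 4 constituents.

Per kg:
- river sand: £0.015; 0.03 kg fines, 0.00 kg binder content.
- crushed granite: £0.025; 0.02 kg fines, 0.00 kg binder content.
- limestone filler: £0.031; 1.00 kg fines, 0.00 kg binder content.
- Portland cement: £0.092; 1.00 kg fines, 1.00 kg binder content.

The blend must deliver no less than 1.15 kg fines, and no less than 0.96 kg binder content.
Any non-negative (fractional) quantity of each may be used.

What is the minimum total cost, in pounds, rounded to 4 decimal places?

£0.0942

Let x1 = kg of river sand, x2 = kg of crushed granite, x3 = kg of limestone filler, x4 = kg of Portland cement.
Minimize 0.015x1 + 0.025x2 + 0.031x3 + 0.092x4 s.t.:
  0.03x1 + 0.02x2 + 1x3 + 1x4 ≥ 1.15   (fines)
  1x4 ≥ 0.96   (binder content)
  x1, x2, x3, x4 ≥ 0.
The minimum-cost mix takes nothing from river sand, crushed granite — only limestone filler, Portland cement. Binding constraints: fines and binder content.
So limestone filler = 0.19 kg, Portland cement = 0.96 kg.
Objective = 0.031·0.19 + 0.092·0.96 = 0.094210.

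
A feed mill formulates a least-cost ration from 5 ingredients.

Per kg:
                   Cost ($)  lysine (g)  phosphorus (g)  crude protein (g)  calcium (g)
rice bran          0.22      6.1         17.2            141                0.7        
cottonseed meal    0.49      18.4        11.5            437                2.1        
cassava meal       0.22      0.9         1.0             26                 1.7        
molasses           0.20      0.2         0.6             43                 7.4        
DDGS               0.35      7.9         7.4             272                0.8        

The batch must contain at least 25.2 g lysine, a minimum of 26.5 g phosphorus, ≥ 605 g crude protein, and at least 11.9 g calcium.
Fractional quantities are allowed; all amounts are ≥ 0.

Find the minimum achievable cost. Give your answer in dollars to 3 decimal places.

Let x1 = kg of rice bran, x2 = kg of cottonseed meal, x3 = kg of cassava meal, x4 = kg of molasses, x5 = kg of DDGS.
min 0.22x1 + 0.49x2 + 0.22x3 + 0.2x4 + 0.35x5 subject to:
  6.1x1 + 18.4x2 + 0.9x3 + 0.2x4 + 7.9x5 ≥ 25.2   (lysine)
  17.2x1 + 11.5x2 + 1x3 + 0.6x4 + 7.4x5 ≥ 26.5   (phosphorus)
  141x1 + 437x2 + 26x3 + 43x4 + 272x5 ≥ 605   (crude protein)
  0.7x1 + 2.1x2 + 1.7x3 + 7.4x4 + 0.8x5 ≥ 11.9   (calcium)
  x1, x2, x3, x4, x5 ≥ 0.
The optimal basis is {rice bran, cottonseed meal, molasses}; cassava meal, DDGS drop out. The lysine, phosphorus, calcium requirements are met with equality.
So rice bran = 0.7596 kg, cottonseed meal = 1.104 kg, molasses = 1.223 kg.
Total cost: 0.22·0.7596 + 0.49·1.104 + 0.2·1.223 = 0.95267.

$0.953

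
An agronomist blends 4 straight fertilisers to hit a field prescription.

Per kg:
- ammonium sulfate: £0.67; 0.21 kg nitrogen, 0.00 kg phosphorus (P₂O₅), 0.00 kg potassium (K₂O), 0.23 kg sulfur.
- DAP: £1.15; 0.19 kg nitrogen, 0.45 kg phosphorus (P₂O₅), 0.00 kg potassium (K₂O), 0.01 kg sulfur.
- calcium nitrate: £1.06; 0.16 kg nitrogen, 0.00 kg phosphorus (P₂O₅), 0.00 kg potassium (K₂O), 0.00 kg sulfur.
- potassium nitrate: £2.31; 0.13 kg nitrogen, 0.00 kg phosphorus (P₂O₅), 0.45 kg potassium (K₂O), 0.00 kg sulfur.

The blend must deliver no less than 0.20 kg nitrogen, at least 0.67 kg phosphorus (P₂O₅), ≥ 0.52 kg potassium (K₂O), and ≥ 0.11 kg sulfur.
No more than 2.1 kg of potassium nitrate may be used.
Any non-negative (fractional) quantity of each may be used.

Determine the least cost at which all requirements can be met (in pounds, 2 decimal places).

Let x1 = kg of ammonium sulfate, x2 = kg of DAP, x3 = kg of calcium nitrate, x4 = kg of potassium nitrate.
Minimise 0.67x1 + 1.15x2 + 1.06x3 + 2.31x4 s.t.:
  0.21x1 + 0.19x2 + 0.16x3 + 0.13x4 ≥ 0.2   (nitrogen)
  0.45x2 ≥ 0.67   (phosphorus (P₂O₅))
  0.45x4 ≥ 0.52   (potassium (K₂O))
  0.23x1 + 0.01x2 ≥ 0.11   (sulfur)
  x4 ≤ 2.1
  x1, x2, x3, x4 ≥ 0.
The optimal basis is {ammonium sulfate, DAP, potassium nitrate}; calcium nitrate drops out. The phosphorus (P₂O₅), potassium (K₂O), sulfur requirements are met with equality.
Solving gives x1 = 0.4135, x2 = 1.489, x4 = 1.156.
Total cost: 0.67·0.4135 + 1.15·1.489 + 2.31·1.156 = 4.6598.

£4.66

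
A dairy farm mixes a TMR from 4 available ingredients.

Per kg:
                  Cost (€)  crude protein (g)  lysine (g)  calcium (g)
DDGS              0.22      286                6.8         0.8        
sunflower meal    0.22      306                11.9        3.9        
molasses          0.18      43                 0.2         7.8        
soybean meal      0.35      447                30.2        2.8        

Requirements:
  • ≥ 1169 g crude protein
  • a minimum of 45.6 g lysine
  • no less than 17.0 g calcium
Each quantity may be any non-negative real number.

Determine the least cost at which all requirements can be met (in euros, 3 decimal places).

€0.888

Treat it as an LP. Let x1 = kg of DDGS, x2 = kg of sunflower meal, x3 = kg of molasses, x4 = kg of soybean meal.
Minimise 0.22x1 + 0.22x2 + 0.18x3 + 0.35x4 with:
  286x1 + 306x2 + 43x3 + 447x4 ≥ 1169   (crude protein)
  6.8x1 + 11.9x2 + 0.2x3 + 30.2x4 ≥ 45.6   (lysine)
  0.8x1 + 3.9x2 + 7.8x3 + 2.8x4 ≥ 17   (calcium)
  x1, x2, x3, x4 ≥ 0.
The optimal basis is {sunflower meal, molasses, soybean meal}; DDGS drops out. There the crude protein, lysine, calcium constraints are tight.
So sunflower meal = 3.709 kg, molasses = 0.3082 kg, soybean meal = 0.04624 kg.
Total cost: 0.22·3.709 + 0.18·0.3082 + 0.35·0.04624 = 0.88764.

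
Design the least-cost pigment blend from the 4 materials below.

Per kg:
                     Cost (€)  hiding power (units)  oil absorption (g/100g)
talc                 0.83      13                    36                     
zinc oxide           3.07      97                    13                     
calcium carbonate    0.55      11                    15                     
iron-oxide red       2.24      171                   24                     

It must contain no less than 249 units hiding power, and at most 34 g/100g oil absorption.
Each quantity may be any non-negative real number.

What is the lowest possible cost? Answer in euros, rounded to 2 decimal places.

Let x1 = kg of talc, x2 = kg of zinc oxide, x3 = kg of calcium carbonate, x4 = kg of iron-oxide red.
Minimise 0.83x1 + 3.07x2 + 0.55x3 + 2.24x4 s.t.:
  13x1 + 97x2 + 11x3 + 171x4 ≥ 249   (hiding power)
  36x1 + 13x2 + 15x3 + 24x4 ≤ 34   (oil absorption)
  x1, x2, x3, x4 ≥ 0.
The minimum-cost mix takes nothing from talc, calcium carbonate — only zinc oxide, iron-oxide red. Binding constraints: hiding power and oil absorption.
Optimal quantities: zinc oxide = 1.543 kg, iron-oxide red = 0.581 kg.
Hence cost = 3.07·1.543 + 2.24·0.581 = €6.0385.

€6.04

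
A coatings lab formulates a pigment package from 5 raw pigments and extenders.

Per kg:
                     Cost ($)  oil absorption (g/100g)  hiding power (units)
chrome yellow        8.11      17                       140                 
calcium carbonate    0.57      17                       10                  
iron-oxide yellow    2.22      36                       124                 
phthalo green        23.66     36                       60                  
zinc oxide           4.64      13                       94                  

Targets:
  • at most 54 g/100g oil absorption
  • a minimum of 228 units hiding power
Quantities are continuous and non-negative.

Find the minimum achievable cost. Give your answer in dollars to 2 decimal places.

Set it up as a linear program. Let x1 = kg of chrome yellow, x2 = kg of calcium carbonate, x3 = kg of iron-oxide yellow, x4 = kg of phthalo green, x5 = kg of zinc oxide.
Minimise 8.11x1 + 0.57x2 + 2.22x3 + 23.66x4 + 4.64x5 with:
  17x1 + 17x2 + 36x3 + 36x4 + 13x5 ≤ 54   (oil absorption)
  140x1 + 10x2 + 124x3 + 60x4 + 94x5 ≥ 228   (hiding power)
  x1, x2, x3, x4, x5 ≥ 0.
The cheapest feasible vertex uses only iron-oxide yellow, zinc oxide; chrome yellow, calcium carbonate, phthalo green are not used. The oil absorption and hiding power requirements are met with equality.
Solving gives x3 = 1.192, x5 = 0.8533.
Hence cost = 2.22·1.192 + 4.64·0.8533 = $6.6056.

$6.61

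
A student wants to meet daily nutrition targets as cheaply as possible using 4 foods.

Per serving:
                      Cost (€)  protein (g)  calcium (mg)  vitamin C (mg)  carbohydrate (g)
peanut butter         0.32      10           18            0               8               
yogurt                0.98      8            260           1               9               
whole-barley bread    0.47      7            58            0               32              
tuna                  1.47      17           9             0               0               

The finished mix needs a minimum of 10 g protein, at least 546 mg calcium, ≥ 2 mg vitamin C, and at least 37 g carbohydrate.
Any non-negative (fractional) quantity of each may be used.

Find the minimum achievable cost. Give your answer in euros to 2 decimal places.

Set it up as a linear program. Let x1 = servings of peanut butter, x2 = servings of yogurt, x3 = servings of whole-barley bread, x4 = servings of tuna.
Minimize 0.32x1 + 0.98x2 + 0.47x3 + 1.47x4 s.t.:
  10x1 + 8x2 + 7x3 + 17x4 ≥ 10   (protein)
  18x1 + 260x2 + 58x3 + 9x4 ≥ 546   (calcium)
  1x2 ≥ 2   (vitamin C)
  8x1 + 9x2 + 32x3 ≥ 37   (carbohydrate)
  x1, x2, x3, x4 ≥ 0.
At the optimum only yogurt, whole-barley bread are positive (peanut butter, tuna = 0). The vitamin C and carbohydrate requirements are met with equality.
That vertex is x2 = 2, x3 = 0.5938.
Cost = 0.98·2 + 0.47·0.5938 = 2.2391.

€2.24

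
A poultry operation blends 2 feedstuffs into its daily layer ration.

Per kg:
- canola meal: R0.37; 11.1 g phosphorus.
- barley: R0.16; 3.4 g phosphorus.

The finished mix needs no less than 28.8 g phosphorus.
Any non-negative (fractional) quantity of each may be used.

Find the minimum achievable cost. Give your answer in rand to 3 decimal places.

Let x1 = kg of canola meal, x2 = kg of barley.
min 0.37x1 + 0.16x2 subject to:
  11.1x1 + 3.4x2 ≥ 28.8   (phosphorus)
  x1, x2 ≥ 0.
At the optimum only canola meal is positive (barley = 0). The phosphorus requirement is met with equality.
That vertex is x1 = 2.595.
Total cost: 0.37·2.595 = 0.96015.

R0.960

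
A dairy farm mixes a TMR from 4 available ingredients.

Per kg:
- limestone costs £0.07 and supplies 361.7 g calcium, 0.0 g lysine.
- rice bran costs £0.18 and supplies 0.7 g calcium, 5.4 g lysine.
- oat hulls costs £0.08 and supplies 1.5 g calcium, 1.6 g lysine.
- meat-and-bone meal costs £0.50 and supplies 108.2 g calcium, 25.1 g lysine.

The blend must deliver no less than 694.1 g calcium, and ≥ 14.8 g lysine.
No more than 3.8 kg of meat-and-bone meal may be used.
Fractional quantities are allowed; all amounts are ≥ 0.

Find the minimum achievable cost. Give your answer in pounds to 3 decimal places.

£0.417

Set it up as a linear program. Let x1 = kg of limestone, x2 = kg of rice bran, x3 = kg of oat hulls, x4 = kg of meat-and-bone meal.
min 0.07x1 + 0.18x2 + 0.08x3 + 0.5x4 s.t.:
  361.7x1 + 0.7x2 + 1.5x3 + 108.2x4 ≥ 694.1   (calcium)
  5.4x2 + 1.6x3 + 25.1x4 ≥ 14.8   (lysine)
  x4 ≤ 3.8
  x1, x2, x3, x4 ≥ 0.
At the optimum only limestone, meat-and-bone meal are positive (rice bran, oat hulls = 0). The calcium and lysine requirements are met with equality.
Solving gives x1 = 1.743, x4 = 0.5896.
Cost = 0.07·1.743 + 0.5·0.5896 = 0.41681.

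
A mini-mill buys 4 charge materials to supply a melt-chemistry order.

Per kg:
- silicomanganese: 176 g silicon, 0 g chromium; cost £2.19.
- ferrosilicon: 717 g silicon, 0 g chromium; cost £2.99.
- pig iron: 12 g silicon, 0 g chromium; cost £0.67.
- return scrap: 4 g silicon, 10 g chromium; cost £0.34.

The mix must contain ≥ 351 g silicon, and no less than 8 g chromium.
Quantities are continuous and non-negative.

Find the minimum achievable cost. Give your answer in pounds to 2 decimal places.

Set it up as a linear program. Let x1 = kg of silicomanganese, x2 = kg of ferrosilicon, x3 = kg of pig iron, x4 = kg of return scrap.
min 2.19x1 + 2.99x2 + 0.67x3 + 0.34x4 with:
  176x1 + 717x2 + 12x3 + 4x4 ≥ 351   (silicon)
  10x4 ≥ 8   (chromium)
  x1, x2, x3, x4 ≥ 0.
The optimal basis is {ferrosilicon, return scrap}; silicomanganese, pig iron drop out. There the silicon and chromium constraints are tight.
So ferrosilicon = 0.4851 kg, return scrap = 0.8 kg.
Total cost: 2.99·0.4851 + 0.34·0.8 = 1.7224.

£1.72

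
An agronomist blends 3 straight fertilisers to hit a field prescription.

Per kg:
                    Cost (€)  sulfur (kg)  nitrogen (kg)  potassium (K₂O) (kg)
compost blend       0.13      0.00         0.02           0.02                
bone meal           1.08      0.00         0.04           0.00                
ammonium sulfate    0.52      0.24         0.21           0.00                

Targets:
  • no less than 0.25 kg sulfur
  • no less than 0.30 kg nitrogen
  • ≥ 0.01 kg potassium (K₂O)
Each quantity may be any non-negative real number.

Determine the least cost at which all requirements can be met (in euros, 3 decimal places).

€0.783

This is a linear program. Let x1 = kg of compost blend, x2 = kg of bone meal, x3 = kg of ammonium sulfate.
min 0.13x1 + 1.08x2 + 0.52x3 subject to:
  0.24x3 ≥ 0.25   (sulfur)
  0.02x1 + 0.04x2 + 0.21x3 ≥ 0.3   (nitrogen)
  0.02x1 ≥ 0.01   (potassium (K₂O))
  x1, x2, x3 ≥ 0.
The minimum-cost mix takes nothing from bone meal — only compost blend, ammonium sulfate. Binding constraints: nitrogen and potassium (K₂O).
Solving gives x1 = 0.5, x3 = 1.381.
Cost = 0.13·0.5 + 0.52·1.381 = 0.78312.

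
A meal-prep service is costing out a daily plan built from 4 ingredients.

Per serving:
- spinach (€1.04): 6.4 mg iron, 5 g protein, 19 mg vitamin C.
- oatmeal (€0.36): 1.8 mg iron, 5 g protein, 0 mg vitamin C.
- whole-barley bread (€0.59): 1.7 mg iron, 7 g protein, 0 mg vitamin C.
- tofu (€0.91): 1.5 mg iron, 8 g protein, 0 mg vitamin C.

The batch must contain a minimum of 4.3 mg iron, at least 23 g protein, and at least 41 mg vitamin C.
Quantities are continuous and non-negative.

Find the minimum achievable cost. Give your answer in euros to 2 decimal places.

€3.12

This is a linear program. Let x1 = servings of spinach, x2 = servings of oatmeal, x3 = servings of whole-barley bread, x4 = servings of tofu.
Minimize 1.04x1 + 0.36x2 + 0.59x3 + 0.91x4 subject to:
  6.4x1 + 1.8x2 + 1.7x3 + 1.5x4 ≥ 4.3   (iron)
  5x1 + 5x2 + 7x3 + 8x4 ≥ 23   (protein)
  19x1 ≥ 41   (vitamin C)
  x1, x2, x3, x4 ≥ 0.
The minimum-cost mix takes nothing from whole-barley bread, tofu — only spinach, oatmeal. There the protein and vitamin C constraints are tight.
Solving gives x1 = 2.158, x2 = 2.442.
Cost = 1.04·2.158 + 0.36·2.442 = 3.1234.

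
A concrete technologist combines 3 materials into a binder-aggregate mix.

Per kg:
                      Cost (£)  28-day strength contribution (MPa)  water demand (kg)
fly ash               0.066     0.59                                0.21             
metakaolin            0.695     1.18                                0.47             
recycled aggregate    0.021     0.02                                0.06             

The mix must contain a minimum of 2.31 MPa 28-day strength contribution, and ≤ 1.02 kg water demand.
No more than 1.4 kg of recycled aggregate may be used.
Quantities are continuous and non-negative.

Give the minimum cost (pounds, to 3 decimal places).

£0.258

Treat it as an LP. Let x1 = kg of fly ash, x2 = kg of metakaolin, x3 = kg of recycled aggregate.
Minimize 0.066x1 + 0.695x2 + 0.021x3 with:
  0.59x1 + 1.18x2 + 0.02x3 ≥ 2.31   (28-day strength contribution)
  0.21x1 + 0.47x2 + 0.06x3 ≤ 1.02   (water demand)
  x3 ≤ 1.4
  x1, x2, x3 ≥ 0.
The cheapest feasible vertex uses only fly ash; metakaolin, recycled aggregate are not used. The 28-day strength contribution requirement is met with equality.
That vertex is x1 = 3.915.
Hence cost = 0.066·3.915 = £0.25839.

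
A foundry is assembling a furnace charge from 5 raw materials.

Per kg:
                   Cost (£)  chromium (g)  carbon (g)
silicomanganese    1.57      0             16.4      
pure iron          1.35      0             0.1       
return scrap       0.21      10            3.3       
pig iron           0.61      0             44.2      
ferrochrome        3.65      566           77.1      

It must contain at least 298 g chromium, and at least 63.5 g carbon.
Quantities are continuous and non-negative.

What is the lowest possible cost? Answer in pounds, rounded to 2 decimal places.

£2.24

Treat it as an LP. Let x1 = kg of silicomanganese, x2 = kg of pure iron, x3 = kg of return scrap, x4 = kg of pig iron, x5 = kg of ferrochrome.
Minimize 1.57x1 + 1.35x2 + 0.21x3 + 0.61x4 + 3.65x5 with:
  10x3 + 566x5 ≥ 298   (chromium)
  16.4x1 + 0.1x2 + 3.3x3 + 44.2x4 + 77.1x5 ≥ 63.5   (carbon)
  x1, x2, x3, x4, x5 ≥ 0.
The minimum-cost mix takes nothing from silicomanganese, pure iron, return scrap — only pig iron, ferrochrome. Binding constraints: chromium and carbon.
So pig iron = 0.5183 kg, ferrochrome = 0.5265 kg.
Total cost: 0.61·0.5183 + 3.65·0.5265 = 2.2379.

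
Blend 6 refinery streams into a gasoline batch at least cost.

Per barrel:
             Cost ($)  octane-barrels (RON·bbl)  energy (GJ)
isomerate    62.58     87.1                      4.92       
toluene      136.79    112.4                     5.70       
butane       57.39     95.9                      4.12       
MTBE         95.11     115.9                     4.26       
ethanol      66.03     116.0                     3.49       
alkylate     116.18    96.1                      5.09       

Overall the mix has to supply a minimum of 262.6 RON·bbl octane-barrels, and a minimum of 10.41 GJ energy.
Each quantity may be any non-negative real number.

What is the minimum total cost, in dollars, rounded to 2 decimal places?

$155.17

Set it up as a linear program. Let x1 = barrels of isomerate, x2 = barrels of toluene, x3 = barrels of butane, x4 = barrels of MTBE, x5 = barrels of ethanol, x6 = barrels of alkylate.
Minimize 62.58x1 + 136.79x2 + 57.39x3 + 95.11x4 + 66.03x5 + 116.18x6 subject to:
  87.1x1 + 112.4x2 + 95.9x3 + 115.9x4 + 116x5 + 96.1x6 ≥ 262.6   (octane-barrels)
  4.92x1 + 5.7x2 + 4.12x3 + 4.26x4 + 3.49x5 + 5.09x6 ≥ 10.41   (energy)
  x1, x2, x3, x4, x5, x6 ≥ 0.
The optimal basis is {butane, ethanol}; isomerate, toluene, MTBE, alkylate drop out. The octane-barrels and energy requirements are met with equality.
Optimal quantities: butane = 2.0323 barrels, ethanol = 0.58363 barrels.
Hence cost = 57.39·2.0323 + 66.03·0.58363 = $155.1708.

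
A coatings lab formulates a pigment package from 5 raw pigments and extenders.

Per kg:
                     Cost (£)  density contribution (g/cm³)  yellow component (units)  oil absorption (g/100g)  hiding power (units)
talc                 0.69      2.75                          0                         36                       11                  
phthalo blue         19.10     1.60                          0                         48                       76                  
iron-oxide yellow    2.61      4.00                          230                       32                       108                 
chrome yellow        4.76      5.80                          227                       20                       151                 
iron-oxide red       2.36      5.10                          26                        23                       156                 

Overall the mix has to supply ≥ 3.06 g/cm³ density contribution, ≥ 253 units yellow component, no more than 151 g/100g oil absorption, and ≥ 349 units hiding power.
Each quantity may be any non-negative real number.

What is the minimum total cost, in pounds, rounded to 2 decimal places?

£6.18

Set it up as a linear program. Let x1 = kg of talc, x2 = kg of phthalo blue, x3 = kg of iron-oxide yellow, x4 = kg of chrome yellow, x5 = kg of iron-oxide red.
min 0.69x1 + 19.1x2 + 2.61x3 + 4.76x4 + 2.36x5 s.t.:
  2.75x1 + 1.6x2 + 4x3 + 5.8x4 + 5.1x5 ≥ 3.06   (density contribution)
  230x3 + 227x4 + 26x5 ≥ 253   (yellow component)
  36x1 + 48x2 + 32x3 + 20x4 + 23x5 ≤ 151   (oil absorption)
  11x1 + 76x2 + 108x3 + 151x4 + 156x5 ≥ 349   (hiding power)
  x1, x2, x3, x4, x5 ≥ 0.
At the optimum only iron-oxide yellow, iron-oxide red are positive (talc, phthalo blue, chrome yellow = 0). Binding constraints: yellow component and hiding power.
That vertex is x3 = 0.919, x5 = 1.601.
Objective = 2.61·0.919 + 2.36·1.601 = 6.1770.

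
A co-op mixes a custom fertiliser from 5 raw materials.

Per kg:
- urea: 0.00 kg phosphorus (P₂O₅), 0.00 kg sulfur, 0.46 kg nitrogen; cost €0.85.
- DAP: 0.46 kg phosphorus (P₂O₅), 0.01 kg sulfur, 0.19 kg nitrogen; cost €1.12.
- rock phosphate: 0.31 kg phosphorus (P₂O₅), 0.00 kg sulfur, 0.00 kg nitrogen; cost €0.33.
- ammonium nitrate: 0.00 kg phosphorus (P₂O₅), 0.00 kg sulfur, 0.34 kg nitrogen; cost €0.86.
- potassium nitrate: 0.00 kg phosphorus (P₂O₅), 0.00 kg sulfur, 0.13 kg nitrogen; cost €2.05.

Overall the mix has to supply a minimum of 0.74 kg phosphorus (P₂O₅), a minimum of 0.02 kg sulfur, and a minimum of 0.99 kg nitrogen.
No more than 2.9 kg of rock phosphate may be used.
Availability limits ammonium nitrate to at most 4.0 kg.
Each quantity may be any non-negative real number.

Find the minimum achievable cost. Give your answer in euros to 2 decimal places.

Let x1 = kg of urea, x2 = kg of DAP, x3 = kg of rock phosphate, x4 = kg of ammonium nitrate, x5 = kg of potassium nitrate.
min 0.85x1 + 1.12x2 + 0.33x3 + 0.86x4 + 2.05x5 s.t.:
  0.46x2 + 0.31x3 ≥ 0.74   (phosphorus (P₂O₅))
  0.01x2 ≥ 0.02   (sulfur)
  0.46x1 + 0.19x2 + 0.34x4 + 0.13x5 ≥ 0.99   (nitrogen)
  x3 ≤ 2.9
  x4 ≤ 4
  x1, x2, x3, x4, x5 ≥ 0.
The minimum-cost mix takes nothing from rock phosphate, ammonium nitrate, potassium nitrate — only urea, DAP. Binding constraints: sulfur and nitrogen.
That vertex is x1 = 1.326, x2 = 2.
Objective = 0.85·1.326 + 1.12·2 = 3.3671.

€3.37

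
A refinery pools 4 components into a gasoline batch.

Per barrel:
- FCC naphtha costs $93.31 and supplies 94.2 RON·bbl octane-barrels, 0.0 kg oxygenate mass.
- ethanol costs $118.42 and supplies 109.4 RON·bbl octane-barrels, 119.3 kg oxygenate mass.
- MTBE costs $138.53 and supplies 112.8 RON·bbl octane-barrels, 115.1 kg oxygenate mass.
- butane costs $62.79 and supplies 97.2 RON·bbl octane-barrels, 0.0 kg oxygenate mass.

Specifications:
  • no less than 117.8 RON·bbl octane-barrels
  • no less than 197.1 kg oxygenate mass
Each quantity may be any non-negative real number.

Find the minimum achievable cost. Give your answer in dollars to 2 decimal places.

$195.65

Set it up as a linear program. Let x1 = barrels of FCC naphtha, x2 = barrels of ethanol, x3 = barrels of MTBE, x4 = barrels of butane.
Minimise 93.31x1 + 118.42x2 + 138.53x3 + 62.79x4 subject to:
  94.2x1 + 109.4x2 + 112.8x3 + 97.2x4 ≥ 117.8   (octane-barrels)
  119.3x2 + 115.1x3 ≥ 197.1   (oxygenate mass)
  x1, x2, x3, x4 ≥ 0.
The cheapest feasible vertex uses only ethanol; FCC naphtha, MTBE, butane are not used. There the oxygenate mass constraint is tight.
That vertex is x2 = 1.65214.
Total cost: 118.42·1.65214 = 195.6464.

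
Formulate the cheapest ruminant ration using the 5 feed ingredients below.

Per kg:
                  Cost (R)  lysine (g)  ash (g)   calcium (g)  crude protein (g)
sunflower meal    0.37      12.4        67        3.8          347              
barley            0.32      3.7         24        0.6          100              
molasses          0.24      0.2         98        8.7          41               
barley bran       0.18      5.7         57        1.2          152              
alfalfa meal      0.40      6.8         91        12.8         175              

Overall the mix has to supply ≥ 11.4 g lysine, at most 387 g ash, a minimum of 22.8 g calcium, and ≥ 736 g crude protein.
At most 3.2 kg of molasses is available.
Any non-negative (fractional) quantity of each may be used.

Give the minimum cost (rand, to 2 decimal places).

R1.07

Set it up as a linear program. Let x1 = kg of sunflower meal, x2 = kg of barley, x3 = kg of molasses, x4 = kg of barley bran, x5 = kg of alfalfa meal.
min 0.37x1 + 0.32x2 + 0.24x3 + 0.18x4 + 0.4x5 subject to:
  12.4x1 + 3.7x2 + 0.2x3 + 5.7x4 + 6.8x5 ≥ 11.4   (lysine)
  67x1 + 24x2 + 98x3 + 57x4 + 91x5 ≤ 387   (ash)
  3.8x1 + 0.6x2 + 8.7x3 + 1.2x4 + 12.8x5 ≥ 22.8   (calcium)
  347x1 + 100x2 + 41x3 + 152x4 + 175x5 ≥ 736   (crude protein)
  x3 ≤ 3.2
  x1, x2, x3, x4, x5 ≥ 0.
The optimal basis is {sunflower meal, alfalfa meal}; barley, molasses, barley bran drop out. There the calcium and crude protein constraints are tight.
Solving gives x1 = 1.438, x5 = 1.354.
Cost = 0.37·1.438 + 0.4·1.354 = 1.0737.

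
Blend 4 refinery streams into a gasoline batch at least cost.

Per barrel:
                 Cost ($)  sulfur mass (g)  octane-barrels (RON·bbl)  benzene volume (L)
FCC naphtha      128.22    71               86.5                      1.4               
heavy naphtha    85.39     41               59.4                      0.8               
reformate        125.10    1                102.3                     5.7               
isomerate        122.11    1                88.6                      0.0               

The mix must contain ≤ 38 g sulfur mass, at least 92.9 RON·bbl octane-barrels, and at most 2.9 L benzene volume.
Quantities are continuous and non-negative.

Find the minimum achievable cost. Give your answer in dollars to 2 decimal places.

$119.95

Treat it as an LP. Let x1 = barrels of FCC naphtha, x2 = barrels of heavy naphtha, x3 = barrels of reformate, x4 = barrels of isomerate.
Minimise 128.22x1 + 85.39x2 + 125.1x3 + 122.11x4 subject to:
  71x1 + 41x2 + 1x3 + 1x4 ≤ 38   (sulfur mass)
  86.5x1 + 59.4x2 + 102.3x3 + 88.6x4 ≥ 92.9   (octane-barrels)
  1.4x1 + 0.8x2 + 5.7x3 ≤ 2.9   (benzene volume)
  x1, x2, x3, x4 ≥ 0.
At the optimum only reformate, isomerate are positive (FCC naphtha, heavy naphtha = 0). The octane-barrels and benzene volume requirements are met with equality.
That vertex is x3 = 0.50877, x4 = 0.46109.
Total cost: 125.1·0.50877 + 122.11·0.46109 = 119.9508.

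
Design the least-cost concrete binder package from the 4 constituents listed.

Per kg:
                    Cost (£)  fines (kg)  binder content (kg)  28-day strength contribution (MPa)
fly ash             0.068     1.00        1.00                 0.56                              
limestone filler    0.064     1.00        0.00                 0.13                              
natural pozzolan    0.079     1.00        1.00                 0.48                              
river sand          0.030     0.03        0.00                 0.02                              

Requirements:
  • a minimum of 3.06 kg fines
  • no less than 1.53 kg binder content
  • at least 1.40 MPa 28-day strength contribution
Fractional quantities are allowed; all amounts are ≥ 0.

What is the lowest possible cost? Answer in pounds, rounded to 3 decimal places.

£0.205

Let x1 = kg of fly ash, x2 = kg of limestone filler, x3 = kg of natural pozzolan, x4 = kg of river sand.
Minimise 0.068x1 + 0.064x2 + 0.079x3 + 0.03x4 with:
  1x1 + 1x2 + 1x3 + 0.03x4 ≥ 3.06   (fines)
  1x1 + 1x3 ≥ 1.53   (binder content)
  0.56x1 + 0.13x2 + 0.48x3 + 0.02x4 ≥ 1.4   (28-day strength contribution)
  x1, x2, x3, x4 ≥ 0.
The cheapest feasible vertex uses only fly ash, limestone filler; natural pozzolan, river sand are not used. The fines and 28-day strength contribution requirements are met with equality.
Optimal quantities: fly ash = 2.331 kg, limestone filler = 0.7293 kg.
Hence cost = 0.068·2.331 + 0.064·0.7293 = £0.20518.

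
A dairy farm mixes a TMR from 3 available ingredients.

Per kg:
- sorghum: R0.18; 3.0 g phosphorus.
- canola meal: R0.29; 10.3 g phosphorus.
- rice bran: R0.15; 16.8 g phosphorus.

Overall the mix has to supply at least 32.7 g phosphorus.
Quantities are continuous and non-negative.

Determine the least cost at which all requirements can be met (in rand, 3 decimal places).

Treat it as an LP. Let x1 = kg of sorghum, x2 = kg of canola meal, x3 = kg of rice bran.
min 0.18x1 + 0.29x2 + 0.15x3 s.t.:
  3x1 + 10.3x2 + 16.8x3 ≥ 32.7   (phosphorus)
  x1, x2, x3 ≥ 0.
The cheapest feasible vertex uses only rice bran; sorghum, canola meal are not used. Binding constraint: phosphorus.
Optimal quantities: rice bran = 1.946 kg.
Cost = 0.15·1.946 = 0.29190.

R0.292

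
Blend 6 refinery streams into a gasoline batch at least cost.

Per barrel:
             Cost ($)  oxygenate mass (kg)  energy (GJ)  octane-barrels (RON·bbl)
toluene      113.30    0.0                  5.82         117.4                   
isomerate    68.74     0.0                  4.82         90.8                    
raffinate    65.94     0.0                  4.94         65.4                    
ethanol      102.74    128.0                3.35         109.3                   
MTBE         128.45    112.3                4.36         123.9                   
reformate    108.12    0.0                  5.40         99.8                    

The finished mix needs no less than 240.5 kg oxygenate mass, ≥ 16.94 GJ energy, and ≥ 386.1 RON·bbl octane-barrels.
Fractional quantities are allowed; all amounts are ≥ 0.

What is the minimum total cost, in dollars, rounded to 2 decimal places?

Let x1 = barrels of toluene, x2 = barrels of isomerate, x3 = barrels of raffinate, x4 = barrels of ethanol, x5 = barrels of MTBE, x6 = barrels of reformate.
Minimize 113.3x1 + 68.74x2 + 65.94x3 + 102.74x4 + 128.45x5 + 108.12x6 s.t.:
  128x4 + 112.3x5 ≥ 240.5   (oxygenate mass)
  5.82x1 + 4.82x2 + 4.94x3 + 3.35x4 + 4.36x5 + 5.4x6 ≥ 16.94   (energy)
  117.4x1 + 90.8x2 + 65.4x3 + 109.3x4 + 123.9x5 + 99.8x6 ≥ 386.1   (octane-barrels)
  x1, x2, x3, x4, x5, x6 ≥ 0.
The minimum-cost mix takes nothing from toluene, MTBE, reformate — only isomerate, raffinate, ethanol. The oxygenate mass, energy, octane-barrels requirements are met with equality.
So isomerate = 1.4747 barrels, raffinate = 0.71616 barrels, ethanol = 1.8789 barrels.
Objective = 68.74·1.4747 + 65.94·0.71616 + 102.74·1.8789 = 341.6327.

$341.63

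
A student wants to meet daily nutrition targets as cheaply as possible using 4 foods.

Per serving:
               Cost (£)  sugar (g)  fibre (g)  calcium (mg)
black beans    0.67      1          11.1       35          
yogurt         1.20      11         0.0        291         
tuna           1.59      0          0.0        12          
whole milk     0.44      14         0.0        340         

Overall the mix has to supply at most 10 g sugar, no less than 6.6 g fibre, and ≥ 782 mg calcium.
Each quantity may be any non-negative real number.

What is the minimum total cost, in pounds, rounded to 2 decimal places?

£63.94

Let x1 = servings of black beans, x2 = servings of yogurt, x3 = servings of tuna, x4 = servings of whole milk.
Minimize 0.67x1 + 1.2x2 + 1.59x3 + 0.44x4 s.t.:
  1x1 + 11x2 + 14x4 ≤ 10   (sugar)
  11.1x1 ≥ 6.6   (fibre)
  35x1 + 291x2 + 12x3 + 340x4 ≥ 782   (calcium)
  x1, x2, x3, x4 ≥ 0.
The cheapest feasible vertex uses only black beans, tuna; yogurt, whole milk are not used. The sugar and calcium requirements are met with equality.
Solving gives x1 = 10, x3 = 36.
Total cost: 0.67·10 + 1.59·36 = 63.9400.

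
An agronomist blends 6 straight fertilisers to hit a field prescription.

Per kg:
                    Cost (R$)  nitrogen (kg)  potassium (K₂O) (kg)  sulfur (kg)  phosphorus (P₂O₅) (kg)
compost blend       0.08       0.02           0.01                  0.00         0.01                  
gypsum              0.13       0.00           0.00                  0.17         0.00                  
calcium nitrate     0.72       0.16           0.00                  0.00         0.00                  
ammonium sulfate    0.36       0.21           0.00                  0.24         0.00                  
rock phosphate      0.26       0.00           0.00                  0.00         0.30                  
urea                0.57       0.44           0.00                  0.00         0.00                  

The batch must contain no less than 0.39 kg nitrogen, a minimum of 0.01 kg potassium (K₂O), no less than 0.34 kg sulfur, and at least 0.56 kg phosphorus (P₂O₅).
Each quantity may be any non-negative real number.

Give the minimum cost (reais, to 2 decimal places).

R$1.16

Treat it as an LP. Let x1 = kg of compost blend, x2 = kg of gypsum, x3 = kg of calcium nitrate, x4 = kg of ammonium sulfate, x5 = kg of rock phosphate, x6 = kg of urea.
min 0.08x1 + 0.13x2 + 0.72x3 + 0.36x4 + 0.26x5 + 0.57x6 subject to:
  0.02x1 + 0.16x3 + 0.21x4 + 0.44x6 ≥ 0.39   (nitrogen)
  0.01x1 ≥ 0.01   (potassium (K₂O))
  0.17x2 + 0.24x4 ≥ 0.34   (sulfur)
  0.01x1 + 0.3x5 ≥ 0.56   (phosphorus (P₂O₅))
  x1, x2, x3, x4, x5, x6 ≥ 0.
The optimal basis is {compost blend, ammonium sulfate, rock phosphate, urea}; gypsum, calcium nitrate drop out. The nitrogen, potassium (K₂O), sulfur, phosphorus (P₂O₅) requirements are met with equality.
That vertex is x1 = 1, x4 = 1.417, x5 = 1.833, x6 = 0.1648.
Hence cost = 0.08·1 + 0.36·1.417 + 0.26·1.833 + 0.57·0.1648 = R$1.1606.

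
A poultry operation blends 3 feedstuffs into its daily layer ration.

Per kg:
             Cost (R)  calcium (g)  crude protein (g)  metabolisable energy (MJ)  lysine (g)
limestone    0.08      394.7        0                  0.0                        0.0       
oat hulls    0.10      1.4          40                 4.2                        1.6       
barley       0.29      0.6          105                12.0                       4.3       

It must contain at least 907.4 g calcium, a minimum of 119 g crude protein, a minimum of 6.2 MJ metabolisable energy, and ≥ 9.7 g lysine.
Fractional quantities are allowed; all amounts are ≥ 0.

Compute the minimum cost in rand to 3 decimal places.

R0.788

Treat it as an LP. Let x1 = kg of limestone, x2 = kg of oat hulls, x3 = kg of barley.
Minimize 0.08x1 + 0.1x2 + 0.29x3 with:
  394.7x1 + 1.4x2 + 0.6x3 ≥ 907.4   (calcium)
  40x2 + 105x3 ≥ 119   (crude protein)
  4.2x2 + 12x3 ≥ 6.2   (metabolisable energy)
  1.6x2 + 4.3x3 ≥ 9.7   (lysine)
  x1, x2, x3 ≥ 0.
At the optimum only limestone, oat hulls are positive (barley = 0). The calcium and lysine requirements are met with equality.
Optimal quantities: limestone = 2.277 kg, oat hulls = 6.062 kg.
Total cost: 0.08·2.277 + 0.1·6.062 = 0.78836.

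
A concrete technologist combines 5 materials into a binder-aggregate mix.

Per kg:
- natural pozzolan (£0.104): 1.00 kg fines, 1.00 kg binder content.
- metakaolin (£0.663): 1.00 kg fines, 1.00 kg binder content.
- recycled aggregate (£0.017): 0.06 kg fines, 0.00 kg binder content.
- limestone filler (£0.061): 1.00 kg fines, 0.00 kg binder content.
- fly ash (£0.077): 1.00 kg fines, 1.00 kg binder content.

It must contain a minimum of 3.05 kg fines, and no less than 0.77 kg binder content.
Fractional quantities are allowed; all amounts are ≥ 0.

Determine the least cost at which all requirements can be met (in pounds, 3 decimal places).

£0.198

This is a linear program. Let x1 = kg of natural pozzolan, x2 = kg of metakaolin, x3 = kg of recycled aggregate, x4 = kg of limestone filler, x5 = kg of fly ash.
Minimize 0.104x1 + 0.663x2 + 0.017x3 + 0.061x4 + 0.077x5 s.t.:
  1x1 + 1x2 + 0.06x3 + 1x4 + 1x5 ≥ 3.05   (fines)
  1x1 + 1x2 + 1x5 ≥ 0.77   (binder content)
  x1, x2, x3, x4, x5 ≥ 0.
The optimal basis is {limestone filler, fly ash}; natural pozzolan, metakaolin, recycled aggregate drop out. There the fines and binder content constraints are tight.
So limestone filler = 2.28 kg, fly ash = 0.77 kg.
Objective = 0.061·2.28 + 0.077·0.77 = 0.19837.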